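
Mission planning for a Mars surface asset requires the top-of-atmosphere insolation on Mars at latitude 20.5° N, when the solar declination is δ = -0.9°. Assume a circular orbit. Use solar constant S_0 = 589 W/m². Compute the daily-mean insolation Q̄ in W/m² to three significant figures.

cos h₀ = −tan(+20.5°) tan(-0.900°) = 0.0059, h₀ = 1.5649 rad.
Bracket: h₀ sin ϕ sin δ + cos ϕ cos δ sin h₀ = 1.5649×0.35021×-0.01571 + 0.93667×0.99988×0.99998 = -0.008610 + 0.936539 = 0.927929.
Q̄ = (S_0/π) × [bracket] = (589/π) × 0.927929 = 174.0 W/m².

Q̄ ≈ 174 W/m²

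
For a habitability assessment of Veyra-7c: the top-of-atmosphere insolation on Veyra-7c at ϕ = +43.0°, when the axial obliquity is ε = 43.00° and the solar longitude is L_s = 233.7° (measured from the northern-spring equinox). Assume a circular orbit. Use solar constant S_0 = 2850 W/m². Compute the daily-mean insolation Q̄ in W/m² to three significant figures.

Q̄ ≈ 128 W/m²

Solar declination: sin δ = sin ε · sin L_s = sin 43.00° × sin 233.7° = -0.54964, so δ = -33.342°.
cos h₀ = −tan(+43.0°) tan(-33.342°) = 0.6135, h₀ = 0.9103 rad.
Bracket: h₀ sin ϕ sin δ + cos ϕ cos δ sin h₀ = 0.9103×0.68200×-0.54964 + 0.73135×0.83540×0.78967 = -0.341230 + 0.482465 = 0.141235.
Q̄ = (S_0/π) × [bracket] = (2850/π) × 0.141235 = 128.1 W/m².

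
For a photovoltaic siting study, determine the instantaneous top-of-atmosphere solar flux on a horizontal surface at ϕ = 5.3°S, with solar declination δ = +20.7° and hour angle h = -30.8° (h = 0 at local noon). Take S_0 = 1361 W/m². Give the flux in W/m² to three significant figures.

1.04e+03 W/m²

cos θ_z = sin ϕ sin δ + cos ϕ cos δ cos h = -0.032651 + 0.800074 = 0.767423.
Flux = S_0 · cos θ_z = 1361 × 0.767423 = 1044 W/m².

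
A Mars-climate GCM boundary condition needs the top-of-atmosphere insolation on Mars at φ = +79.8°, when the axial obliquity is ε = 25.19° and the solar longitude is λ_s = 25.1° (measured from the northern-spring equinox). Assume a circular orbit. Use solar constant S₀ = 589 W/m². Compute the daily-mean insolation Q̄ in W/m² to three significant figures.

Solar declination: sin δ = sin ε · sin λ_s = sin 25.19° × sin 25.1° = 0.18055, so δ = +10.402°.
cos H₀ = −tan(+79.8°) tan(+10.402°) = -1.0202 ≤ −1 ⇒ polar day, H₀ = π.
Bracket: H₀ sin φ sin δ + cos φ cos δ sin H₀ = 3.1416×0.98420×0.18055 + 0.17708×0.98357×0.00000 = 0.558254 + 0.000000 = 0.558254.
Q̄ = (S₀/π) × [bracket] = (589/π) × 0.558254 = 104.7 W/m².

Q̄ ≈ 105 W/m²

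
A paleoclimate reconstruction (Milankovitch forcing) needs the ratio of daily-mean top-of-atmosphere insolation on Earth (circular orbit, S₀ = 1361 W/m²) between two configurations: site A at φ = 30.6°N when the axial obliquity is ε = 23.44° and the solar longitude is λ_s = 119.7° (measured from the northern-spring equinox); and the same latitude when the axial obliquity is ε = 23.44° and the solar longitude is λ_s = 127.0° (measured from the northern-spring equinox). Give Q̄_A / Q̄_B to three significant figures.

Q̄_A / Q̄_B ≈ 1.02

— Configuration A (φ=+30.6°):
Solar declination: sin δ = sin ε · sin λ_s = sin 23.44° × sin 119.7° = 0.34553, so δ = +20.214°.
cos H₀ = −tan(+30.6°) tan(+20.214°) = -0.2178, H₀ = 1.7903 rad.
Bracket: H₀ sin φ sin δ + cos φ cos δ sin H₀ = 1.7903×0.50904×0.34553 + 0.86074×0.93841×0.97600 = 0.314893 + 0.788342 = 1.103235.
Q̄ = (S₀/π) × [bracket] = (1361/π) × 1.103235 = 477.94 W/m².
— Configuration B (φ=+30.6°):
Solar declination: sin δ = sin ε · sin λ_s = sin 23.44° × sin 127.0° = 0.31769, so δ = +18.523°.
cos H₀ = −tan(+30.6°) tan(+18.523°) = -0.1981, H₀ = 1.7703 rad.
Bracket: H₀ sin φ sin δ + cos φ cos δ sin H₀ = 1.7703×0.50904×0.31769 + 0.86074×0.94820×0.98017 = 0.286287 + 0.799969 = 1.086256.
Q̄ = (S₀/π) × [bracket] = (1361/π) × 1.086256 = 470.59 W/m².
Ratio Q̄_A / Q̄_B = 477.94 / 470.59 = 1.016.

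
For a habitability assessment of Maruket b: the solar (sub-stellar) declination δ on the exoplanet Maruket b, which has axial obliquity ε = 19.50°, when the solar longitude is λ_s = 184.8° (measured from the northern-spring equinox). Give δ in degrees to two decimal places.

δ = -1.60°

sin δ = sin ε · sin λ_s = sin 19.50° × sin 184.8° = -0.027932.
δ = arcsin(-0.027932) = -1.60°.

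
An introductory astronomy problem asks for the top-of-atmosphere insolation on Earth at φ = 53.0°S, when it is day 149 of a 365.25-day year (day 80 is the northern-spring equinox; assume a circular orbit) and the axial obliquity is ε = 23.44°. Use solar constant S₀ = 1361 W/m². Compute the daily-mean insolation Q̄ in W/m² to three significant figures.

Q̄ ≈ 76.3 W/m²

Solar longitude: λ_s = 360° × (149 − 80)/365.25 = 68.008°.
sin δ = sin 23.44° × sin 68.008° = 0.36884, so δ = +21.644°.
cos H₀ = −tan(-53.0°) tan(+21.644°) = 0.5266, H₀ = 1.0162 rad.
Bracket: H₀ sin φ sin δ + cos φ cos δ sin H₀ = 1.0162×-0.79864×0.36884 + 0.60182×0.92949×0.85011 = -0.299342 + 0.475539 = 0.176197.
Q̄ = (S₀/π) × [bracket] = (1361/π) × 0.176197 = 76.33 W/m².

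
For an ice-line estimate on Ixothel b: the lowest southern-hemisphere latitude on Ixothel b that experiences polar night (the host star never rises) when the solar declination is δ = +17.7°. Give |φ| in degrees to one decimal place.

Polar night requires cos H₀ = −tan φ tan δ ≥ 1, i.e. tan φ tan δ ≤ −1.
The boundary is |tan φ| · |tan δ| = 1, so |φ| = 90° − |δ| = 90° − 17.7° = 72.3° in the southern hemisphere.

|φ| = 72.3°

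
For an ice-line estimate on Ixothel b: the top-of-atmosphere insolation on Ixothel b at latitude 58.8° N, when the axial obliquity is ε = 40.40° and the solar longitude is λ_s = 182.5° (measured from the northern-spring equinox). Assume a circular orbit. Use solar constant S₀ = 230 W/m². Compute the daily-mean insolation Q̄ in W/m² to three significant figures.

Solar declination: sin δ = sin ε · sin λ_s = sin 40.40° × sin 182.5° = -0.02827, so δ = -1.620°.
cos H₀ = −tan(+58.8°) tan(-1.620°) = 0.0467, H₀ = 1.5241 rad.
Bracket: H₀ sin φ sin δ + cos φ cos δ sin H₀ = 1.5241×0.85536×-0.02827 + 0.51803×0.99960×0.99891 = -0.036854 + 0.517258 = 0.480404.
Q̄ = (S₀/π) × [bracket] = (230/π) × 0.480404 = 35.17 W/m².

Q̄ ≈ 35.2 W/m²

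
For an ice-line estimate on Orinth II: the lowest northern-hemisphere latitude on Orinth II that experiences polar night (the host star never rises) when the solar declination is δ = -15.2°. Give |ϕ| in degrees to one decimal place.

Polar night requires cos h₀ = −tan ϕ tan δ ≥ 1, i.e. tan ϕ tan δ ≤ −1.
The boundary is |tan ϕ| · |tan δ| = 1, so |ϕ| = 90° − |δ| = 90° − 15.2° = 74.8° in the northern hemisphere.

|ϕ| = 74.8°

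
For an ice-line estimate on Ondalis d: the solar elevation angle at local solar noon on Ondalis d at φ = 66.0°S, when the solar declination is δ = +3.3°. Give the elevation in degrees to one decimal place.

At local noon the hour angle is zero, so the zenith angle equals |φ − δ| = |-66.0° − (+3.300°)| = 69.300°.
Elevation = 90° − 69.300° = 20.7°.

20.7°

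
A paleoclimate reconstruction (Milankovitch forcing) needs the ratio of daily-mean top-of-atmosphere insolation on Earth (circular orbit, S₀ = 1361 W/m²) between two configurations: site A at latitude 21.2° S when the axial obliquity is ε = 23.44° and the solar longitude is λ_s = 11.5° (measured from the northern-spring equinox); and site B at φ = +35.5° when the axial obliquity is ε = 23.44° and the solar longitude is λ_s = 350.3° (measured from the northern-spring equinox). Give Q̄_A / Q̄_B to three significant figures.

— Configuration A (φ=-21.2°):
Solar declination: sin δ = sin ε · sin λ_s = sin 23.44° × sin 11.5° = 0.07931, so δ = +4.549°.
cos H₀ = −tan(-21.2°) tan(+4.549°) = 0.0309, H₀ = 1.5399 rad.
Bracket: H₀ sin φ sin δ + cos φ cos δ sin H₀ = 1.5399×-0.36162×0.07931 + 0.93232×0.99685×0.99952 = -0.044164 + 0.928937 = 0.884773.
Q̄ = (S₀/π) × [bracket] = (1361/π) × 0.884773 = 383.30 W/m².
— Configuration B (φ=+35.5°):
Solar declination: sin δ = sin ε · sin λ_s = sin 23.44° × sin 350.3° = -0.06702, so δ = -3.843°.
cos H₀ = −tan(+35.5°) tan(-3.843°) = 0.0479, H₀ = 1.5229 rad.
Bracket: H₀ sin φ sin δ + cos φ cos δ sin H₀ = 1.5229×0.58070×-0.06702 + 0.81412×0.99775×0.99885 = -0.059269 + 0.811354 = 0.752085.
Q̄ = (S₀/π) × [bracket] = (1361/π) × 0.752085 = 325.82 W/m².
Ratio Q̄_A / Q̄_B = 383.30 / 325.82 = 1.176.

Q̄_A / Q̄_B ≈ 1.18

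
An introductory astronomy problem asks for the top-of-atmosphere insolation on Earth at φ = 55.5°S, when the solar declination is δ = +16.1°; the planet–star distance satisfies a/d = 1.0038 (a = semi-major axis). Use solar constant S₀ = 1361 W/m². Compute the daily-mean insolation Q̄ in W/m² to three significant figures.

cos H₀ = −tan(-55.5°) tan(+16.100°) = 0.4200, H₀ = 1.1374 rad.
Bracket: H₀ sin φ sin δ + cos φ cos δ sin H₀ = 1.1374×-0.82413×0.27731 + 0.56641×0.96078×0.90754 = -0.259941 + 0.493879 = 0.233938.
Inverse-square distance factor (a/d)² = 1.0038² = 1.007614.
Q̄ = (S₀/π) × 1.007614 × [bracket] = (1361/π) × 1.007614 × 0.233938 = 102.1 W/m².

Q̄ ≈ 102 W/m²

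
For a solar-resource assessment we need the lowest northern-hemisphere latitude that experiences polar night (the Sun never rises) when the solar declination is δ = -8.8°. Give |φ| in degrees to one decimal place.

Polar night requires cos H₀ = −tan φ tan δ ≥ 1, i.e. tan φ tan δ ≤ −1.
The boundary is |tan φ| · |tan δ| = 1, so |φ| = 90° − |δ| = 90° − 8.8° = 81.2° in the northern hemisphere.

|φ| = 81.2°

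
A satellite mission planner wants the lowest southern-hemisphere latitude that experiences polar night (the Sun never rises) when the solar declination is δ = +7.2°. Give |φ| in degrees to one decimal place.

Polar night requires cos H₀ = −tan φ tan δ ≥ 1, i.e. tan φ tan δ ≤ −1.
The boundary is |tan φ| · |tan δ| = 1, so |φ| = 90° − |δ| = 90° − 7.2° = 82.8° in the southern hemisphere.

|φ| = 82.8°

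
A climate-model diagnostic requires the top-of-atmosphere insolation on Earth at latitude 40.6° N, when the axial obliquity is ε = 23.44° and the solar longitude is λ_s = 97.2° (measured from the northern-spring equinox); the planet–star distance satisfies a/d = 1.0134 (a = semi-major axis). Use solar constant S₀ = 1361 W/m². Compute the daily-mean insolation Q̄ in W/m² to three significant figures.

Q̄ ≈ 511 W/m²

Solar declination: sin δ = sin ε · sin λ_s = sin 23.44° × sin 97.2° = 0.39465, so δ = +23.244°.
cos H₀ = −tan(+40.6°) tan(+23.244°) = -0.3681, H₀ = 1.9478 rad.
Bracket: H₀ sin φ sin δ + cos φ cos δ sin H₀ = 1.9478×0.65077×0.39465 + 0.75927×0.91883×0.92977 = 0.500246 + 0.648645 = 1.148891.
Inverse-square distance factor (a/d)² = 1.0134² = 1.026980.
Q̄ = (S₀/π) × 1.026980 × [bracket] = (1361/π) × 1.026980 × 1.148891 = 511.2 W/m².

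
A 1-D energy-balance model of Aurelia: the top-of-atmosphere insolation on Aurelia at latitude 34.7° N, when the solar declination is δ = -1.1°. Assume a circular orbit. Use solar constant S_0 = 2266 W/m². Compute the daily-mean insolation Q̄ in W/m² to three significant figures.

Q̄ ≈ 581 W/m²

cos h₀ = −tan(+34.7°) tan(-1.100°) = 0.0133, h₀ = 1.5575 rad.
Bracket: h₀ sin ϕ sin δ + cos ϕ cos δ sin h₀ = 1.5575×0.56928×-0.01920 + 0.82214×0.99982×0.99991 = -0.017024 + 0.821918 = 0.804894.
Q̄ = (S_0/π) × [bracket] = (2266/π) × 0.804894 = 580.6 W/m².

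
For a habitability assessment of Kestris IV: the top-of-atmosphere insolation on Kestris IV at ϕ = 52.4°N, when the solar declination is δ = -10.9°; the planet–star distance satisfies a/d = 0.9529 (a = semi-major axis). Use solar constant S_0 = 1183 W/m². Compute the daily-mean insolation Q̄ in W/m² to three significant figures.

cos h₀ = −tan(+52.4°) tan(-10.900°) = 0.2501, h₀ = 1.3181 rad.
Bracket: h₀ sin ϕ sin δ + cos ϕ cos δ sin h₀ = 1.3181×0.79229×-0.18910 + 0.61015×0.98196×0.96823 = -0.197480 + 0.580108 = 0.382628.
Inverse-square distance factor (a/d)² = 0.9529² = 0.908018.
Q̄ = (S_0/π) × 0.908018 × [bracket] = (1183/π) × 0.908018 × 0.382628 = 130.8 W/m².

Q̄ ≈ 131 W/m²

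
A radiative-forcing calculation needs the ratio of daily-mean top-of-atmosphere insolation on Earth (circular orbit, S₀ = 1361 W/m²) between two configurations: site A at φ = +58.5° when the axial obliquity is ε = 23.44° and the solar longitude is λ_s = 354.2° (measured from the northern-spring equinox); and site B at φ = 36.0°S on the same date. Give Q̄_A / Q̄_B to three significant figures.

Q̄_A / Q̄_B ≈ 0.555

— Configuration A (φ=+58.5°):
Solar declination: sin δ = sin ε · sin λ_s = sin 23.44° × sin 354.2° = -0.04020, so δ = -2.304°.
cos H₀ = −tan(+58.5°) tan(-2.304°) = 0.0657, H₀ = 1.5051 rad.
Bracket: H₀ sin φ sin δ + cos φ cos δ sin H₀ = 1.5051×0.85264×-0.04020 + 0.52250×0.99919×0.99784 = -0.051589 + 0.520949 = 0.469360.
Q̄ = (S₀/π) × [bracket] = (1361/π) × 0.469360 = 203.34 W/m².
— Configuration B (φ=-36.0°):
cos H₀ = −tan(-36.0°) tan(-2.304°) = -0.0292, H₀ = 1.6000 rad.
Bracket: H₀ sin φ sin δ + cos φ cos δ sin H₀ = 1.6000×-0.58779×-0.04020 + 0.80902×0.99919×0.99957 = 0.037807 + 0.808017 = 0.845824.
Q̄ = (S₀/π) × [bracket] = (1361/π) × 0.845824 = 366.43 W/m².
Ratio Q̄_A / Q̄_B = 203.34 / 366.43 = 0.5549.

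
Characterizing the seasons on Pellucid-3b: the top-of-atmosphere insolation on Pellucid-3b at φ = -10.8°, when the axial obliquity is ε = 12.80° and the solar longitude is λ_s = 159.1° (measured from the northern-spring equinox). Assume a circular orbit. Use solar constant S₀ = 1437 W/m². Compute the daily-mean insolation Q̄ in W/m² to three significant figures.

Solar declination: sin δ = sin ε · sin λ_s = sin 12.80° × sin 159.1° = 0.07903, so δ = +4.533°.
cos H₀ = −tan(-10.8°) tan(+4.533°) = 0.0151, H₀ = 1.5557 rad.
Bracket: H₀ sin φ sin δ + cos φ cos δ sin H₀ = 1.5557×-0.18738×0.07903 + 0.98229×0.99687×0.99989 = -0.023038 + 0.979108 = 0.956070.
Q̄ = (S₀/π) × [bracket] = (1437/π) × 0.956070 = 437.3 W/m².

Q̄ ≈ 437 W/m²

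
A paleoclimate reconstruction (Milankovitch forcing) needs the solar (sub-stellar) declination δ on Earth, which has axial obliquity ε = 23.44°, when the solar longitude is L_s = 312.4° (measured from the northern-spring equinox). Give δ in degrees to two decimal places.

δ = -17.08°

sin δ = sin ε · sin L_s = sin 23.44° × sin 312.4° = -0.293749.
δ = arcsin(-0.293749) = -17.08°.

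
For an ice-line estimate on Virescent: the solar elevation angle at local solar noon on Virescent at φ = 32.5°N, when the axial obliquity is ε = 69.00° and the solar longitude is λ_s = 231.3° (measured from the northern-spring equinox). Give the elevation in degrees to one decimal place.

Solar declination: sin δ = sin ε · sin λ_s = sin 69.00° × sin 231.3° = -0.72859, so δ = -46.769°.
At local noon the hour angle is zero, so the zenith angle equals |φ − δ| = |+32.5° − (-46.769°)| = 79.269°.
Elevation = 90° − 79.269° = 10.7°.

10.7°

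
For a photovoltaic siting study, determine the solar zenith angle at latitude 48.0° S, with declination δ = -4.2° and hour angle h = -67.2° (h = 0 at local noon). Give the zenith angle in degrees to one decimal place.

cos θ_z = sin ϕ sin δ + cos ϕ cos δ cos h = 0.054427 + 0.258602 = 0.313029.
θ_z = arccos(0.313029) = 71.8°.

θ_z = 71.8°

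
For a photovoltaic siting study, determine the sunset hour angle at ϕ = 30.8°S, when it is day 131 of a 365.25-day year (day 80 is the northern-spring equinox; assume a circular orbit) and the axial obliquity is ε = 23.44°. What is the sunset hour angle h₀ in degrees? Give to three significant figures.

h₀ = 79.0°

Solar longitude: L_s = 360° × (131 − 80)/365.25 = 50.267°.
sin δ = sin 23.44° × sin 50.267° = 0.30591, so δ = +17.813°.
cos h₀ = −tan ϕ · tan δ = −tan(-30.8°) × tan(+17.813°) = 0.1915, so h₀ = 1.3781 rad = 78.96°.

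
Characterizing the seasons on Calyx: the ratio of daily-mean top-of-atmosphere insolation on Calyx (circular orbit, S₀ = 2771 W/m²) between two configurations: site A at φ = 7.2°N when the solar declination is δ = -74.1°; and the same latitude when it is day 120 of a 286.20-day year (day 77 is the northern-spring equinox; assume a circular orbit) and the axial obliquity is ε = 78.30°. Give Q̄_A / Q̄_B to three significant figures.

— Configuration A (φ=+7.2°):
cos H₀ = −tan(+7.2°) tan(-74.100°) = 0.4435, H₀ = 1.1113 rad.
Bracket: H₀ sin φ sin δ + cos φ cos δ sin H₀ = 1.1113×0.12533×-0.96174 + 0.99211×0.27396×0.89628 = -0.133950 + 0.243608 = 0.109658.
Q̄ = (S₀/π) × [bracket] = (2771/π) × 0.109658 = 96.722 W/m².
— Configuration B (φ=+7.2°):
Solar longitude: λ_s = 360° × (120 − 77)/286.20 = 54.088°.
sin δ = sin 78.30° × sin 54.088° = 0.79309, so δ = +52.475°.
cos H₀ = −tan(+7.2°) tan(+52.475°) = -0.1645, H₀ = 1.7360 rad.
Bracket: H₀ sin φ sin δ + cos φ cos δ sin H₀ = 1.7360×0.12533×0.79309 + 0.99211×0.60910×0.98638 = 0.172555 + 0.596064 = 0.768619.
Q̄ = (S₀/π) × [bracket] = (2771/π) × 0.768619 = 677.95 W/m².
Ratio Q̄_A / Q̄_B = 96.722 / 677.95 = 0.1427.

Q̄_A / Q̄_B ≈ 0.143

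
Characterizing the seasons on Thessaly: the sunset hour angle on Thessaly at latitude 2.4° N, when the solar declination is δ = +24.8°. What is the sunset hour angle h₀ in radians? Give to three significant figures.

cos h₀ = −tan ϕ · tan δ = −tan(+2.4°) × tan(+24.800°) = -0.0194, so h₀ = 1.5902 rad = 91.11°.

h₀ = 1.59 rad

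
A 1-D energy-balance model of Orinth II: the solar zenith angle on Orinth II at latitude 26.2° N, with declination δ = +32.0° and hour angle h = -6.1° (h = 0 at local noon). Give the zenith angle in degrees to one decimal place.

θ_z = 7.9°

cos θ_z = sin φ sin δ + cos φ cos δ cos h = 0.233962 + 0.756610 = 0.990572.
θ_z = arccos(0.990572) = 7.9°.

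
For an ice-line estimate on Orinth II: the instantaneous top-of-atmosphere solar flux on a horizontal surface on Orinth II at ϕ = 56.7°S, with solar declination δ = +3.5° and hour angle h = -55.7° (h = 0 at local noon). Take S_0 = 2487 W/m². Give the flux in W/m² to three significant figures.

641 W/m²

cos θ_z = sin ϕ sin δ + cos ϕ cos δ cos h = -0.051025 + 0.308812 = 0.257787.
Flux = S_0 · cos θ_z = 2487 × 0.257787 = 641.1 W/m².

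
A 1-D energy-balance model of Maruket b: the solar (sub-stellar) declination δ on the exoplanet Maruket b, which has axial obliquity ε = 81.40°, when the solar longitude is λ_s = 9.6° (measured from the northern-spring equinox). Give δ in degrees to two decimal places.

δ = +9.49°

sin δ = sin ε · sin λ_s = sin 81.40° × sin 9.6° = 0.164894.
δ = arcsin(0.164894) = +9.49°.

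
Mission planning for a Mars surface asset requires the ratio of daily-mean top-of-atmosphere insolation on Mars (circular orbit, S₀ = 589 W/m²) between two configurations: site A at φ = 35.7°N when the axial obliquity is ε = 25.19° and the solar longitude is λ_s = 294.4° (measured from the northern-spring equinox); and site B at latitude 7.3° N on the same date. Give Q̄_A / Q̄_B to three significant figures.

Q̄_A / Q̄_B ≈ 0.510

— Configuration A (φ=+35.7°):
Solar declination: sin δ = sin ε · sin λ_s = sin 25.19° × sin 294.4° = -0.38761, so δ = -22.806°.
cos H₀ = −tan(+35.7°) tan(-22.806°) = 0.3021, H₀ = 1.2639 rad.
Bracket: H₀ sin φ sin δ + cos φ cos δ sin H₀ = 1.2639×0.58354×-0.38761 + 0.81208×0.92182×0.95326 = -0.285876 + 0.713602 = 0.427726.
Q̄ = (S₀/π) × [bracket] = (589/π) × 0.427726 = 80.192 W/m².
— Configuration B (φ=+7.3°):
cos H₀ = −tan(+7.3°) tan(-22.806°) = 0.0539, H₀ = 1.5169 rad.
Bracket: H₀ sin φ sin δ + cos φ cos δ sin H₀ = 1.5169×0.12706×-0.38761 + 0.99189×0.92182×0.99855 = -0.074707 + 0.913018 = 0.838311.
Q̄ = (S₀/π) × [bracket] = (589/π) × 0.838311 = 157.17 W/m².
Ratio Q̄_A / Q̄_B = 80.192 / 157.17 = 0.5102.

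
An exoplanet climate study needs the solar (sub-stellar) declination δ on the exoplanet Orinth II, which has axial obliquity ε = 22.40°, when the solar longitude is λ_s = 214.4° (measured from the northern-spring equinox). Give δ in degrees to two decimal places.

δ = -12.43°

sin δ = sin ε · sin λ_s = sin 22.40° × sin 214.4° = -0.215292.
δ = arcsin(-0.215292) = -12.43°.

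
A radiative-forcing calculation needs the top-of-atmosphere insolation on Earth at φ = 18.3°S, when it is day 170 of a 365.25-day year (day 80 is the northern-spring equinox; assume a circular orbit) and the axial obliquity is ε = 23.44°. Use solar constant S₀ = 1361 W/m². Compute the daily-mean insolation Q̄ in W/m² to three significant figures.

Q̄ ≈ 296 W/m²

Solar longitude: λ_s = 360° × (170 − 80)/365.25 = 88.706°.
sin δ = sin 23.44° × sin 88.706° = 0.39769, so δ = +23.434°.
cos H₀ = −tan(-18.3°) tan(+23.434°) = 0.1433, H₀ = 1.4270 rad.
Bracket: H₀ sin φ sin δ + cos φ cos δ sin H₀ = 1.4270×-0.31399×0.39769 + 0.94943×0.91752×0.98967 = -0.178190 + 0.862122 = 0.683932.
Q̄ = (S₀/π) × [bracket] = (1361/π) × 0.683932 = 296.3 W/m².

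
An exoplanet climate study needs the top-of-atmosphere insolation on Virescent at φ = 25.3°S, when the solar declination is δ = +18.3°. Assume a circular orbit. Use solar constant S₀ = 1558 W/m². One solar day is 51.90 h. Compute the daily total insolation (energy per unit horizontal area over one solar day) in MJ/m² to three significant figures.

cos H₀ = −tan(-25.3°) tan(+18.300°) = 0.1563, H₀ = 1.4138 rad.
Bracket: H₀ sin φ sin δ + cos φ cos δ sin H₀ = 1.4138×-0.42736×0.31399 + 0.90408×0.94943×0.98770 = -0.189713 + 0.847803 = 0.658090.
Q̄ = (S₀/π) × [bracket] = (1558/π) × 0.658090 = 326.36 W/m².
Daily total = Q̄ × 51.90 h × 3600 s/h = 326.36 × 51.90 × 3600 / 10⁶ = 60.98 MJ/m².

61.0 MJ/m²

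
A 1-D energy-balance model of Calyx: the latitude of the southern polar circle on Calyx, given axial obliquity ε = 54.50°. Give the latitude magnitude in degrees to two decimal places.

The polar circle is the lowest latitude that experiences at least one full rotation of continuous darkness at the northern-summer solstice; it lies at |ϕ| = 90° − ε = 90° − 54.50° = 35.50°.

35.50°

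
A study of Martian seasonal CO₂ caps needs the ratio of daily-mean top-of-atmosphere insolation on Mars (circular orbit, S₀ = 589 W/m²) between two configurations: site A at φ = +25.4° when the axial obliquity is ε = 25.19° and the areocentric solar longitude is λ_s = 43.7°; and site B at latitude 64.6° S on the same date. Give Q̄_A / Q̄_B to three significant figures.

Q̄_A / Q̄_B ≈ 13.0

— Configuration A (φ=+25.4°):
sin δ = sin 25.19° × sin 43.7° = 0.29405, so δ = +17.101°.
cos H₀ = −tan(+25.4°) tan(+17.101°) = -0.1461, H₀ = 1.7174 rad.
Bracket: H₀ sin φ sin δ + cos φ cos δ sin H₀ = 1.7174×0.42894×0.29405 + 0.90334×0.95579×0.98927 = 0.216615 + 0.854139 = 1.070754.
Q̄ = (S₀/π) × [bracket] = (589/π) × 1.070754 = 200.75 W/m².
— Configuration B (φ=-64.6°):
cos H₀ = −tan(-64.6°) tan(+17.101°) = 0.6479, H₀ = 0.8659 rad.
Bracket: H₀ sin φ sin δ + cos φ cos δ sin H₀ = 0.8659×-0.90334×0.29405 + 0.42894×0.95579×0.76171 = -0.230007 + 0.312283 = 0.082276.
Q̄ = (S₀/π) × [bracket] = (589/π) × 0.082276 = 15.425 W/m².
Ratio Q̄_A / Q̄_B = 200.75 / 15.425 = 13.01.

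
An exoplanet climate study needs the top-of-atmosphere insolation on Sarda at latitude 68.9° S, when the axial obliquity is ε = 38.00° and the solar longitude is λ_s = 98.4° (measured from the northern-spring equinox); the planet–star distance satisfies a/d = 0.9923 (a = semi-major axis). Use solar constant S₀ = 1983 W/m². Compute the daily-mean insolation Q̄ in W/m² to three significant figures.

Solar declination: sin δ = sin ε · sin λ_s = sin 38.00° × sin 98.4° = 0.60906, so δ = +37.521°.
cos H₀ = −tan(-68.9°) tan(+37.521°) = 1.9901 ≥ 1 ⇒ polar night, H₀ = 0 and Q̄ = 0.
Inverse-square distance factor (a/d)² = 0.9923² = 0.984659.

Q̄ ≈ 0.00 W/m²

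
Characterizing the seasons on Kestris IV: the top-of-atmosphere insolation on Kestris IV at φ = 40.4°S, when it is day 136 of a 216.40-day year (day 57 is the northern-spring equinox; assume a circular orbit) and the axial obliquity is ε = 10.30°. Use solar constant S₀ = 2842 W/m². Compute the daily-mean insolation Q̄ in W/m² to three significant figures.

Solar longitude: λ_s = 360° × (136 − 57)/216.40 = 131.423°.
sin δ = sin 10.30° × sin 131.423° = 0.13407, so δ = +7.705°.
cos H₀ = −tan(-40.4°) tan(+7.705°) = 0.1151, H₀ = 1.4554 rad.
Bracket: H₀ sin φ sin δ + cos φ cos δ sin H₀ = 1.4554×-0.64812×0.13407 + 0.76154×0.99097×0.99335 = -0.126465 + 0.749645 = 0.623180.
Q̄ = (S₀/π) × [bracket] = (2842/π) × 0.623180 = 563.8 W/m².

Q̄ ≈ 564 W/m²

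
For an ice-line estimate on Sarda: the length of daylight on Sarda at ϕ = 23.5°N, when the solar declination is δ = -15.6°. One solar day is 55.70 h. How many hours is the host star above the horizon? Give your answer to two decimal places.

25.69 h

cos h₀ = −tan ϕ · tan δ = −tan(+23.5°) × tan(-15.600°) = 0.1214, so h₀ = 1.4491 rad = 83.03°.
Daylight = 2h₀/(2π) × 55.70 h = (1.4491/π) × 55.70 = 25.69 h.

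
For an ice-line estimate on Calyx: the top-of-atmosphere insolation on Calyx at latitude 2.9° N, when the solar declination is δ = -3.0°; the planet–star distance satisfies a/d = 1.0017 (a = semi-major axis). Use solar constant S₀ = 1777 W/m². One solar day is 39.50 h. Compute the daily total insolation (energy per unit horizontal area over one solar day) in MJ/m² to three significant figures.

cos H₀ = −tan(+2.9°) tan(-3.000°) = 0.0027, H₀ = 1.5681 rad.
Bracket: H₀ sin φ sin δ + cos φ cos δ sin H₀ = 1.5681×0.05059×-0.05234 + 0.99872×0.99863×1.00000 = -0.004152 + 0.997352 = 0.993200.
Inverse-square distance factor (a/d)² = 1.0017² = 1.003403.
Q̄ = (S₀/π) × 1.003403 × [bracket] = (1777/π) × 1.003403 × 0.993200 = 563.70 W/m².
Daily total = Q̄ × 39.50 h × 3600 s/h = 563.70 × 39.50 × 3600 / 10⁶ = 80.16 MJ/m².

80.2 MJ/m²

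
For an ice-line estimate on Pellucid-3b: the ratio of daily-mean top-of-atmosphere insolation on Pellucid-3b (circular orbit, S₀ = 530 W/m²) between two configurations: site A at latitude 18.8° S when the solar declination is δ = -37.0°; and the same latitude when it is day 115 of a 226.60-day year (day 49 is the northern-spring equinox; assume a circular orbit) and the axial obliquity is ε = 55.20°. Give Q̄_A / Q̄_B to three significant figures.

Q̄_A / Q̄_B ≈ 4.68

— Configuration A (φ=-18.8°):
cos H₀ = −tan(-18.8°) tan(-37.000°) = -0.2565, H₀ = 1.8302 rad.
Bracket: H₀ sin φ sin δ + cos φ cos δ sin H₀ = 1.8302×-0.32227×-0.60182 + 0.94665×0.79864×0.96654 = 0.354965 + 0.730736 = 1.085701.
Q̄ = (S₀/π) × [bracket] = (530/π) × 1.085701 = 183.16 W/m².
— Configuration B (φ=-18.8°):
Solar longitude: λ_s = 360° × (115 − 49)/226.60 = 104.854°.
sin δ = sin 55.20° × sin 104.854° = 0.79371, so δ = +52.533°.
cos H₀ = −tan(-18.8°) tan(+52.533°) = 0.4442, H₀ = 1.1105 rad.
Bracket: H₀ sin φ sin δ + cos φ cos δ sin H₀ = 1.1105×-0.32227×0.79371 + 0.94665×0.60830×0.89593 = -0.284054 + 0.515919 = 0.231865.
Q̄ = (S₀/π) × [bracket] = (530/π) × 0.231865 = 39.117 W/m².
Ratio Q̄_A / Q̄_B = 183.16 / 39.117 = 4.682.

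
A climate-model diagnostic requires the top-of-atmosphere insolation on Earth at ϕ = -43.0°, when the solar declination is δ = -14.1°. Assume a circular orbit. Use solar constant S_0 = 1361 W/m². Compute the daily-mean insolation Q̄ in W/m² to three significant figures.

Q̄ ≈ 429 W/m²

cos h₀ = −tan(-43.0°) tan(-14.100°) = -0.2342, h₀ = 1.8072 rad.
Bracket: h₀ sin ϕ sin δ + cos ϕ cos δ sin h₀ = 1.8072×-0.68200×-0.24362 + 0.73135×0.96987×0.97218 = 0.300264 + 0.689581 = 0.989845.
Q̄ = (S_0/π) × [bracket] = (1361/π) × 0.989845 = 428.8 W/m².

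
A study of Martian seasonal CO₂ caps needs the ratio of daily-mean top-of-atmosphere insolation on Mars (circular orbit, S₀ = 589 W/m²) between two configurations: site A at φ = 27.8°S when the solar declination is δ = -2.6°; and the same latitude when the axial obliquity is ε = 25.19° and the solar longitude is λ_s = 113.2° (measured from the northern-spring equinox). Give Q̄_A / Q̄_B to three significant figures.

Q̄_A / Q̄_B ≈ 1.67

— Configuration A (φ=-27.8°):
cos H₀ = −tan(-27.8°) tan(-2.600°) = -0.0239, H₀ = 1.5947 rad.
Bracket: H₀ sin φ sin δ + cos φ cos δ sin H₀ = 1.5947×-0.46639×-0.04536 + 0.88458×0.99897×0.99971 = 0.033737 + 0.883413 = 0.917150.
Q̄ = (S₀/π) × [bracket] = (589/π) × 0.917150 = 171.95 W/m².
— Configuration B (φ=-27.8°):
Solar declination: sin δ = sin ε · sin λ_s = sin 25.19° × sin 113.2° = 0.39120, so δ = +23.029°.
cos H₀ = −tan(-27.8°) tan(+23.029°) = 0.2241, H₀ = 1.3448 rad.
Bracket: H₀ sin φ sin δ + cos φ cos δ sin H₀ = 1.3448×-0.46639×0.39120 + 0.88458×0.92030×0.97456 = -0.245361 + 0.793369 = 0.548008.
Q̄ = (S₀/π) × [bracket] = (589/π) × 0.548008 = 102.74 W/m².
Ratio Q̄_A / Q̄_B = 171.95 / 102.74 = 1.674.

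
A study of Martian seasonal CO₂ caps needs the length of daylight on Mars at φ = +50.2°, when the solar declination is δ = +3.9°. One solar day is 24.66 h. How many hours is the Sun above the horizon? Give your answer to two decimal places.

cos H₀ = −tan φ · tan δ = −tan(+50.2°) × tan(+3.900°) = -0.0818, so H₀ = 1.6527 rad = 94.69°.
Daylight = 2H₀/(2π) × 24.66 h = (1.6527/π) × 24.66 = 12.97 h.

12.97 h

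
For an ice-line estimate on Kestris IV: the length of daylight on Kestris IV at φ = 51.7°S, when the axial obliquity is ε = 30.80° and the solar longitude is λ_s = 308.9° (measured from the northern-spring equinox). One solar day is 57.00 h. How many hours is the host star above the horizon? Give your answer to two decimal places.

Solar declination: sin δ = sin ε · sin λ_s = sin 30.80° × sin 308.9° = -0.39849, so δ = -23.484°.
cos H₀ = −tan φ · tan δ = −tan(-51.7°) × tan(-23.484°) = -0.5501, so H₀ = 2.1533 rad = 123.38°.
Daylight = 2H₀/(2π) × 57.00 h = (2.1533/π) × 57.00 = 39.07 h.

39.07 h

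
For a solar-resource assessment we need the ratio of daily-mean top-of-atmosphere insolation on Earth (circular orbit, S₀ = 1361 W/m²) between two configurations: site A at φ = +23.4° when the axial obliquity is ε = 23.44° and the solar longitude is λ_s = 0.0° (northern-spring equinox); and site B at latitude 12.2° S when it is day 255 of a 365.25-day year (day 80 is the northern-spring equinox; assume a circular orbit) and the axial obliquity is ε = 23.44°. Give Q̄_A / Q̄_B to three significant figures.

Q̄_A / Q̄_B ≈ 0.957

— Configuration A (φ=+23.4°):
Solar declination: sin δ = sin ε · sin λ_s = sin 23.44° × sin 0.0° = 0.00000, so δ = +0.000°.
cos H₀ = −tan(+23.4°) tan(+0.000°) = -0.0000, H₀ = 1.5708 rad.
Bracket: H₀ sin φ sin δ + cos φ cos δ sin H₀ = 1.5708×0.39715×0.00000 + 0.91775×1.00000×1.00000 = 0.000000 + 0.917750 = 0.917750.
Q̄ = (S₀/π) × [bracket] = (1361/π) × 0.917750 = 397.59 W/m².
— Configuration B (φ=-12.2°):
Solar longitude: λ_s = 360° × (255 − 80)/365.25 = 172.485°.
sin δ = sin 23.44° × sin 172.485° = 0.05203, so δ = +2.982°.
cos H₀ = −tan(-12.2°) tan(+2.982°) = 0.0113, H₀ = 1.5595 rad.
Bracket: H₀ sin φ sin δ + cos φ cos δ sin H₀ = 1.5595×-0.21132×0.05203 + 0.97742×0.99865×0.99994 = -0.017147 + 0.976042 = 0.958895.
Q̄ = (S₀/π) × [bracket] = (1361/π) × 0.958895 = 415.41 W/m².
Ratio Q̄_A / Q̄_B = 397.59 / 415.41 = 0.9571.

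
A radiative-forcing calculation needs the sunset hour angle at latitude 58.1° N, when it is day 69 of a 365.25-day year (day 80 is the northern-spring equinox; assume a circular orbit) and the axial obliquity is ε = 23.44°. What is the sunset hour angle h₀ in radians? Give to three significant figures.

h₀ = 1.45 rad

Solar longitude: L_s = 360° × (69 − 80)/365.25 = -10.842°, i.e. -10.842° + 360° = 349.158°.
sin δ = sin 23.44° × sin 349.158° = -0.07482, so δ = -4.291°.
cos h₀ = −tan ϕ · tan δ = −tan(+58.1°) × tan(-4.291°) = 0.1205, so h₀ = 1.4500 rad = 83.08°.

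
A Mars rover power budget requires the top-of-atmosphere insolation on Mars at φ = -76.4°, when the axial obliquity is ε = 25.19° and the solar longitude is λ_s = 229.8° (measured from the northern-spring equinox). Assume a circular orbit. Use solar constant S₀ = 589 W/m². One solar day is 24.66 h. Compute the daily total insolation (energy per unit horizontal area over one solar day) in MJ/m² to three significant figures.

Solar declination: sin δ = sin ε · sin λ_s = sin 25.19° × sin 229.8° = -0.32509, so δ = -18.971°.
cos H₀ = −tan(-76.4°) tan(-18.971°) = -1.4209 ≤ −1 ⇒ polar day, H₀ = π.
Bracket: H₀ sin φ sin δ + cos φ cos δ sin H₀ = 3.1416×-0.97196×-0.32509 + 0.23514×0.94568×0.00000 = 0.992665 + 0.000000 = 0.992665.
Q̄ = (S₀/π) × [bracket] = (589/π) × 0.992665 = 186.11 W/m².
Daily total = Q̄ × 24.66 h × 3600 s/h = 186.11 × 24.66 × 3600 / 10⁶ = 16.52 MJ/m².

16.5 MJ/m²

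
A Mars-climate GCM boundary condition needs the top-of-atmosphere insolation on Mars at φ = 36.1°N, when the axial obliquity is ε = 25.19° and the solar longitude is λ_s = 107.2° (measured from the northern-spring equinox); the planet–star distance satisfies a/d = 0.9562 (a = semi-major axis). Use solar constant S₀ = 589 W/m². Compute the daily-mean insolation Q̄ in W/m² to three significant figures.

Solar declination: sin δ = sin ε · sin λ_s = sin 25.19° × sin 107.2° = 0.40659, so δ = +23.991°.
cos H₀ = −tan(+36.1°) tan(+23.991°) = -0.3245, H₀ = 1.9013 rad.
Bracket: H₀ sin φ sin δ + cos φ cos δ sin H₀ = 1.9013×0.58920×0.40659 + 0.80799×0.91361×0.94588 = 0.455481 + 0.698237 = 1.153718.
Inverse-square distance factor (a/d)² = 0.9562² = 0.914318.
Q̄ = (S₀/π) × 0.914318 × [bracket] = (589/π) × 0.914318 × 1.153718 = 197.8 W/m².

Q̄ ≈ 198 W/m²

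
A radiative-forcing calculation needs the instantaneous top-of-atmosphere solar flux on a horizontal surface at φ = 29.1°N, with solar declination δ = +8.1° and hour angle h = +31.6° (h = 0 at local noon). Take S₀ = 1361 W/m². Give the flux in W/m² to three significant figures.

1.10e+03 W/m²

cos θ_z = sin φ sin δ + cos φ cos δ cos h = 0.068525 + 0.736791 = 0.805316.
Flux = S₀ · cos θ_z = 1361 × 0.805316 = 1096 W/m².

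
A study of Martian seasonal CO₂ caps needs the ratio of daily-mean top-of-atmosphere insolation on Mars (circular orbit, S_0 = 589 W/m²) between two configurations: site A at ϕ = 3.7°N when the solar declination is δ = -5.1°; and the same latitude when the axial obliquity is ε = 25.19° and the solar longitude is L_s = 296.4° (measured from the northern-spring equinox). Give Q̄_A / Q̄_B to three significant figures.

— Configuration A (ϕ=+3.7°):
cos h₀ = −tan(+3.7°) tan(-5.100°) = 0.0058, h₀ = 1.5650 rad.
Bracket: h₀ sin ϕ sin δ + cos ϕ cos δ sin h₀ = 1.5650×0.06453×-0.08889 + 0.99792×0.99604×0.99998 = -0.008977 + 0.993948 = 0.984971.
Q̄ = (S_0/π) × [bracket] = (589/π) × 0.984971 = 184.67 W/m².
— Configuration B (ϕ=+3.7°):
Solar declination: sin δ = sin ε · sin L_s = sin 25.19° × sin 296.4° = -0.38123, so δ = -22.410°.
cos h₀ = −tan(+3.7°) tan(-22.410°) = 0.0267, h₀ = 1.5441 rad.
Bracket: h₀ sin ϕ sin δ + cos ϕ cos δ sin h₀ = 1.5441×0.06453×-0.38123 + 0.99792×0.92448×0.99964 = -0.037986 + 0.922225 = 0.884239.
Q̄ = (S_0/π) × [bracket] = (589/π) × 0.884239 = 165.78 W/m².
Ratio Q̄_A / Q̄_B = 184.67 / 165.78 = 1.114.

Q̄_A / Q̄_B ≈ 1.11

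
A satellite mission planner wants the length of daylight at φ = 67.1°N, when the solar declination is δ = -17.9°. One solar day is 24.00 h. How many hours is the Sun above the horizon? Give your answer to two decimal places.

5.35 h

cos H₀ = −tan φ · tan δ = −tan(+67.1°) × tan(-17.900°) = 0.7646, so H₀ = 0.7003 rad = 40.13°.
Daylight = 2H₀/(2π) × 24.00 h = (0.7003/π) × 24.00 = 5.35 h.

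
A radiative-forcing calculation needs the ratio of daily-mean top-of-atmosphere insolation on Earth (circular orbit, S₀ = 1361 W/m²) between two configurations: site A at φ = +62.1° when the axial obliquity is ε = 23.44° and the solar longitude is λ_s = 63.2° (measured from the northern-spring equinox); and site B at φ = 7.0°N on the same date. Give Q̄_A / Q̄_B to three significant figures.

Q̄_A / Q̄_B ≈ 1.05

— Configuration A (φ=+62.1°):
Solar declination: sin δ = sin ε · sin λ_s = sin 23.44° × sin 63.2° = 0.35506, so δ = +20.797°.
cos H₀ = −tan(+62.1°) tan(+20.797°) = -0.7173, H₀ = 2.3708 rad.
Bracket: H₀ sin φ sin δ + cos φ cos δ sin H₀ = 2.3708×0.88377×0.35506 + 0.46793×0.93484×0.69673 = 0.743937 + 0.304777 = 1.048714.
Q̄ = (S₀/π) × [bracket] = (1361/π) × 1.048714 = 454.32 W/m².
— Configuration B (φ=+7.0°):
cos H₀ = −tan(+7.0°) tan(+20.797°) = -0.0466, H₀ = 1.6174 rad.
Bracket: H₀ sin φ sin δ + cos φ cos δ sin H₀ = 1.6174×0.12187×0.35506 + 0.99255×0.93484×0.99891 = 0.069987 + 0.926864 = 0.996851.
Q̄ = (S₀/π) × [bracket] = (1361/π) × 0.996851 = 431.86 W/m².
Ratio Q̄_A / Q̄_B = 454.32 / 431.86 = 1.052.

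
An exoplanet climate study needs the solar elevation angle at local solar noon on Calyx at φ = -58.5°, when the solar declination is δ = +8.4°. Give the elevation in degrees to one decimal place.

23.1°

At local noon the hour angle is zero, so the zenith angle equals |φ − δ| = |-58.5° − (+8.400°)| = 66.900°.
Elevation = 90° − 66.900° = 23.1°.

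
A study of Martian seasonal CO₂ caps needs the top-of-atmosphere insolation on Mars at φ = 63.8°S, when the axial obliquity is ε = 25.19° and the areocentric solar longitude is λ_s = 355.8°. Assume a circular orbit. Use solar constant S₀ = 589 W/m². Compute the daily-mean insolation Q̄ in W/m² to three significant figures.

Q̄ ≈ 91.1 W/m²

sin δ = sin 25.19° × sin 355.8° = -0.03117, so δ = -1.786°.
cos H₀ = −tan(-63.8°) tan(-1.786°) = -0.0634, H₀ = 1.6342 rad.
Bracket: H₀ sin φ sin δ + cos φ cos δ sin H₀ = 1.6342×-0.89726×-0.03117 + 0.44151×0.99951×0.99799 = 0.045705 + 0.440407 = 0.486112.
Q̄ = (S₀/π) × [bracket] = (589/π) × 0.486112 = 91.14 W/m².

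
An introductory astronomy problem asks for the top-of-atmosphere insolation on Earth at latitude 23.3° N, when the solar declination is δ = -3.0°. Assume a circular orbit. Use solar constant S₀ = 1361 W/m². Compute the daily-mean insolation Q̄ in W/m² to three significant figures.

Q̄ ≈ 383 W/m²

cos H₀ = −tan(+23.3°) tan(-3.000°) = 0.0226, H₀ = 1.5482 rad.
Bracket: H₀ sin φ sin δ + cos φ cos δ sin H₀ = 1.5482×0.39555×-0.05234 + 0.91845×0.99863×0.99975 = -0.032053 + 0.916962 = 0.884909.
Q̄ = (S₀/π) × [bracket] = (1361/π) × 0.884909 = 383.4 W/m².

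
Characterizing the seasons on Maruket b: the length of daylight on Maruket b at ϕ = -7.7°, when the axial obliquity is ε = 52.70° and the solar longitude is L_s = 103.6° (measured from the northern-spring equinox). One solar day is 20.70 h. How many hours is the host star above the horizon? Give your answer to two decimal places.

9.26 h

Solar declination: sin δ = sin ε · sin L_s = sin 52.70° × sin 103.6° = 0.77317, so δ = +50.639°.
cos h₀ = −tan ϕ · tan δ = −tan(-7.7°) × tan(+50.639°) = 0.1648, so h₀ = 1.4052 rad = 80.51°.
Daylight = 2h₀/(2π) × 20.70 h = (1.4052/π) × 20.70 = 9.26 h.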